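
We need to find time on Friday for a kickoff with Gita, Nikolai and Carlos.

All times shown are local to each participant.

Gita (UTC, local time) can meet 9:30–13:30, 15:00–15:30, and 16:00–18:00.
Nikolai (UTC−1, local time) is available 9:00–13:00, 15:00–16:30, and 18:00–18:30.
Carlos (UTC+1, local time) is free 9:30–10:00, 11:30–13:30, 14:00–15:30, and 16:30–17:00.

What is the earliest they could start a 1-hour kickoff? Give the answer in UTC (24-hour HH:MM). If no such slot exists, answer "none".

Gita → UTC: 09:30–13:30, 15:00–15:30, 16:00–18:00.
Nikolai → UTC: 10:00–14:00, 16:00–17:30, 19:00–19:30.
Carlos → UTC: 08:30–09:00, 10:30–12:30, 13:00–14:30, 15:30–16:00.
Gita ∩ Nikolai: 10:00–13:30, 16:00–17:30.
Gita ∩ Nikolai ∩ Carlos: 10:30–12:30, 13:00–13:30.
Windows ≥ 60 min: 10:30–12:30.
Earliest such window starts at 10:30.

10:30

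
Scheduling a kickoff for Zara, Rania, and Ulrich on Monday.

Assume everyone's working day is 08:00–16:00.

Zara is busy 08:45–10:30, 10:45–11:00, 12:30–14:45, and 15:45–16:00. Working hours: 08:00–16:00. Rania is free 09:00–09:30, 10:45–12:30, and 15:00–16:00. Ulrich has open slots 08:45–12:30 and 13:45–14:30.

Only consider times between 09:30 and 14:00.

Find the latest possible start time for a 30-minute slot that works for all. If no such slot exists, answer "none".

12:00

Zara free within 08:00–16:00: 08:00–08:45, 10:30–10:45, 11:00–12:30, 14:45–15:45.
Zara ∩ Rania: 11:00–12:30, 15:00–15:45.
Zara ∩ Rania ∩ Ulrich: 11:00–12:30.
Restricted to 09:30–14:00: 11:00–12:30.
Windows ≥ 30 min: 11:00–12:30.
Latest start in the last window 11:00–12:30 is 12:30 − 30 min = 12:00.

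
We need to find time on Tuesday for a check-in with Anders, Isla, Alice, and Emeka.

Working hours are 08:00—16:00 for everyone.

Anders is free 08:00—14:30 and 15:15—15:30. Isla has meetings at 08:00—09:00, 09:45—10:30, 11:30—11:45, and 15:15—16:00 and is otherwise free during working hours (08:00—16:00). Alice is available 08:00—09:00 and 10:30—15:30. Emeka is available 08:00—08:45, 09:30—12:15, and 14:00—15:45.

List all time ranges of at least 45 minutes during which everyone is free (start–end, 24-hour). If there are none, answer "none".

Isla free within 08:00–16:00: 09:00–09:45, 10:30–11:30, 11:45–15:15.
Anders ∩ Isla: 09:00–09:45, 10:30–11:30, 11:45–14:30.
Anders ∩ Isla ∩ Alice: 10:30–11:30, 11:45–14:30.
Anders ∩ Isla ∩ Alice ∩ Emeka: 10:30–11:30, 11:45–12:15, 14:00–14:30.
Windows ≥ 45 min: 10:30–11:30.

10:30–11:30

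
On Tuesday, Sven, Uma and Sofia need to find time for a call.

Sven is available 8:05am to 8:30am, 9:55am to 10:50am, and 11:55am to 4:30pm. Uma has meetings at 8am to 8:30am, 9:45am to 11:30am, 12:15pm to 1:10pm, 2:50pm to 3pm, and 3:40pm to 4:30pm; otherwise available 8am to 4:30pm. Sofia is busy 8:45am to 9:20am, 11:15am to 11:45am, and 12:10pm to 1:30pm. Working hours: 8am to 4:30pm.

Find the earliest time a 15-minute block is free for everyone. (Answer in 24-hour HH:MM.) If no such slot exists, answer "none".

11:55

Uma free within 08:00–16:30: 08:30–09:45, 11:30–12:15, 13:10–14:50, 15:00–15:40.
Sofia free within 08:00–16:30: 08:00–08:45, 09:20–11:15, 11:45–12:10, 13:30–16:30.
Sven ∩ Uma: 11:55–12:15, 13:10–14:50, 15:00–15:40.
Sven ∩ Uma ∩ Sofia: 11:55–12:10, 13:30–14:50, 15:00–15:40.
Windows ≥ 15 min: 11:55–12:10, 13:30–14:50, 15:00–15:40.
Earliest such window starts at 11:55.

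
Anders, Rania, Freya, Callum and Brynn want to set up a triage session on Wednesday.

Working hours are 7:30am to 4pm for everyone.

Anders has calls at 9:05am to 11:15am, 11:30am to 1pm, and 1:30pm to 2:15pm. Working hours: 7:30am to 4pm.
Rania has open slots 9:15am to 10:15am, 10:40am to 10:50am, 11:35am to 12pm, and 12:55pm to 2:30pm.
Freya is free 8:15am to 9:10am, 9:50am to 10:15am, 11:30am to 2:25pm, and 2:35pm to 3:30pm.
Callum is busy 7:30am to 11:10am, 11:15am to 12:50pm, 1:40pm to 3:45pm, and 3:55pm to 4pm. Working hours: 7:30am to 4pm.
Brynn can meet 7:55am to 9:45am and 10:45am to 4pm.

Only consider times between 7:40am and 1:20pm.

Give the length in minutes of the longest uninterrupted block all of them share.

Anders free within 07:30–16:00: 07:30–09:05, 11:15–11:30, 13:00–13:30, 14:15–16:00.
Callum free within 07:30–16:00: 11:10–11:15, 12:50–13:40, 15:45–15:55.
Anders ∩ Rania: 13:00–13:30, 14:15–14:30.
Anders ∩ Rania ∩ Freya: 13:00–13:30, 14:15–14:25.
Anders ∩ Rania ∩ Freya ∩ Callum: 13:00–13:30.
Anders ∩ Rania ∩ Freya ∩ Callum ∩ Brynn: 13:00–13:30.
Restricted to 07:40–13:20: 13:00–13:20.
Single common window of 20 minutes.

20 minutes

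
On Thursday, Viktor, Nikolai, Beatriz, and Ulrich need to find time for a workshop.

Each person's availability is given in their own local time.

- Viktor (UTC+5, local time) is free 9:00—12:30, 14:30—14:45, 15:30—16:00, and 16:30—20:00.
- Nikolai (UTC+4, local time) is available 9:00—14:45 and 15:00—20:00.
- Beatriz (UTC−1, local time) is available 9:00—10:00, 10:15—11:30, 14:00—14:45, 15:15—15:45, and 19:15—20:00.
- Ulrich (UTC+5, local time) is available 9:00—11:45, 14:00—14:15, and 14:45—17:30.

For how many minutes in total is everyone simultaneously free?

Viktor → UTC: 04:00–07:30, 09:30–09:45, 10:30–11:00, 11:30–15:00.
Nikolai → UTC: 05:00–10:45, 11:00–16:00.
Beatriz → UTC: 10:00–11:00, 11:15–12:30, 15:00–15:45, 16:15–16:45, 20:15–21:00.
Ulrich → UTC: 04:00–06:45, 09:00–09:15, 09:45–12:30.
Viktor ∩ Nikolai: 05:00–07:30, 09:30–09:45, 10:30–10:45, 11:30–15:00.
Viktor ∩ Nikolai ∩ Beatriz: 10:30–10:45, 11:30–12:30.
Viktor ∩ Nikolai ∩ Beatriz ∩ Ulrich: 10:30–10:45, 11:30–12:30.
Total common minutes: 15 + 60 = 75.

75 minutes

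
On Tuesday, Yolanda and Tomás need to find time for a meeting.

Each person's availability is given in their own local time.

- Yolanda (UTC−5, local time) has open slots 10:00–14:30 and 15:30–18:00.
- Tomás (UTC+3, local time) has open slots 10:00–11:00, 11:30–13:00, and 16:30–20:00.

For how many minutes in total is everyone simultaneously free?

120 minutes

Yolanda → UTC: 15:00–19:30, 20:30–23:00.
Tomás → UTC: 07:00–08:00, 08:30–10:00, 13:30–17:00.
Yolanda ∩ Tomás: 15:00–17:00.
Total common minutes: 120.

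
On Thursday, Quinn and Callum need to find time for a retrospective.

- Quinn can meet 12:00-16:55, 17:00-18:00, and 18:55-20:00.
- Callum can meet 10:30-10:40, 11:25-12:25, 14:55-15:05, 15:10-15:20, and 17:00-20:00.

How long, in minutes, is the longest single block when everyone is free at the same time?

Quinn ∩ Callum: 12:00–12:25, 14:55–15:05, 15:10–15:20, 17:00–18:00, 18:55–20:00.
Common window lengths: 25, 10, 10, 60, 65 min; longest is 65.

65 minutes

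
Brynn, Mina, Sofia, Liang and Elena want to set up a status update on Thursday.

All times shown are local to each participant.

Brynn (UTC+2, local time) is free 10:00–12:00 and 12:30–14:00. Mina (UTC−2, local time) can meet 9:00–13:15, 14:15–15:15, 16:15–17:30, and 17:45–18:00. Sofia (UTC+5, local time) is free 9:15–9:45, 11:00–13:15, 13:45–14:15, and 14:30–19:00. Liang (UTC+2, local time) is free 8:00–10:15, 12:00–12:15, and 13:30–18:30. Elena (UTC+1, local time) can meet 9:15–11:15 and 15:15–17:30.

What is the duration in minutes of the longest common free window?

0 minutes

Brynn → UTC: 08:00–10:00, 10:30–12:00.
Mina → UTC: 11:00–15:15, 16:15–17:15, 18:15–19:30, 19:45–20:00.
Sofia → UTC: 04:15–04:45, 06:00–08:15, 08:45–09:15, 09:30–14:00.
Liang → UTC: 06:00–08:15, 10:00–10:15, 11:30–16:30.
Elena → UTC: 08:15–10:15, 14:15–16:30.
Brynn ∩ Mina: 11:00–12:00.
Brynn ∩ Mina ∩ Sofia: 11:00–12:00.
Brynn ∩ Mina ∩ Sofia ∩ Liang: 11:30–12:00.
Brynn ∩ Mina ∩ Sofia ∩ Liang ∩ Elena: (none).
No common window.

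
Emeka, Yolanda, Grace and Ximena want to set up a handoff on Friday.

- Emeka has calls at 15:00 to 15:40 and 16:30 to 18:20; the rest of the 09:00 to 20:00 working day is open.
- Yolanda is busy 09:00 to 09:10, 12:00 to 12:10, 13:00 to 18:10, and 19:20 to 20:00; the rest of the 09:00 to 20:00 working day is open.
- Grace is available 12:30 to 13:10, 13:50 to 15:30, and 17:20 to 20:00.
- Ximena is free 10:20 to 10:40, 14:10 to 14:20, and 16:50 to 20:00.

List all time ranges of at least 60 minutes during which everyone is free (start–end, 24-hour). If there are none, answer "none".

Emeka free within 09:00–20:00: 09:00–15:00, 15:40–16:30, 18:20–20:00.
Yolanda free within 09:00–20:00: 09:10–12:00, 12:10–13:00, 18:10–19:20.
Emeka ∩ Yolanda: 09:10–12:00, 12:10–13:00, 18:20–19:20.
Emeka ∩ Yolanda ∩ Grace: 12:30–13:00, 18:20–19:20.
Emeka ∩ Yolanda ∩ Grace ∩ Ximena: 18:20–19:20.
Windows ≥ 60 min: 18:20–19:20.

18:20–19:20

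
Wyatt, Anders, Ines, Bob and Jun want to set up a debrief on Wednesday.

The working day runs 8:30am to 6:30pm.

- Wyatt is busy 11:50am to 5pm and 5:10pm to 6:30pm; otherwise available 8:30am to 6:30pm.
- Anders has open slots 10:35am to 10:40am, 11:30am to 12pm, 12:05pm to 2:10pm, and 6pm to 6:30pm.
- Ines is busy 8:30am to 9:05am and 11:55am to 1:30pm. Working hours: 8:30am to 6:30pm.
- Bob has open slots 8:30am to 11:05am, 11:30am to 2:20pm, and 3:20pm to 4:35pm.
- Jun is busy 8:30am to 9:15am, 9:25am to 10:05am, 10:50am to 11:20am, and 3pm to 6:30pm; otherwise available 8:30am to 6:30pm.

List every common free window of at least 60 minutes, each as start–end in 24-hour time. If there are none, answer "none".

none

Wyatt free within 08:30–18:30: 08:30–11:50, 17:00–17:10.
Ines free within 08:30–18:30: 09:05–11:55, 13:30–18:30.
Jun free within 08:30–18:30: 09:15–09:25, 10:05–10:50, 11:20–15:00.
Wyatt ∩ Anders: 10:35–10:40, 11:30–11:50.
Wyatt ∩ Anders ∩ Ines: 10:35–10:40, 11:30–11:50.
Wyatt ∩ Anders ∩ Ines ∩ Bob: 10:35–10:40, 11:30–11:50.
Wyatt ∩ Anders ∩ Ines ∩ Bob ∩ Jun: 10:35–10:40, 11:30–11:50.
Windows ≥ 60 min: (none).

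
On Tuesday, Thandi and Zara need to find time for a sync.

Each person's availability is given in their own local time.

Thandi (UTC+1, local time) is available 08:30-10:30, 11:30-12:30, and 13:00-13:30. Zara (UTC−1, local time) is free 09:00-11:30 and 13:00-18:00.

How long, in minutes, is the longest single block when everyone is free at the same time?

Thandi → UTC: 07:30–09:30, 10:30–11:30, 12:00–12:30.
Zara → UTC: 10:00–12:30, 14:00–19:00.
Thandi ∩ Zara: 10:30–11:30, 12:00–12:30.
Common window lengths: 60, 30 min; longest is 60.

60 minutes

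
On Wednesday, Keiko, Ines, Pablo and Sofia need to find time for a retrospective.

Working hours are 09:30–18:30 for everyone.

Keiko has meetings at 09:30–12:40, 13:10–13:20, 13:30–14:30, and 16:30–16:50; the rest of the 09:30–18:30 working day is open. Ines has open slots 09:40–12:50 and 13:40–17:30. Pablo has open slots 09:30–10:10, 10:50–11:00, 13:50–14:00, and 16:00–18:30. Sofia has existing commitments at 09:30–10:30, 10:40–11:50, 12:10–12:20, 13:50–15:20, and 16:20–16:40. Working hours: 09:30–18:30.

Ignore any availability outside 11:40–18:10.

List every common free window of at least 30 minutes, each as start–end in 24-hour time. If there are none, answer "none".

Keiko free within 09:30–18:30: 12:40–13:10, 13:20–13:30, 14:30–16:30, 16:50–18:30.
Sofia free within 09:30–18:30: 10:30–10:40, 11:50–12:10, 12:20–13:50, 15:20–16:20, 16:40–18:30.
Keiko ∩ Ines: 12:40–12:50, 14:30–16:30, 16:50–17:30.
Keiko ∩ Ines ∩ Pablo: 16:00–16:30, 16:50–17:30.
Keiko ∩ Ines ∩ Pablo ∩ Sofia: 16:00–16:20, 16:50–17:30.
Restricted to 11:40–18:10: 16:00–16:20, 16:50–17:30.
Windows ≥ 30 min: 16:50–17:30.

16:50–17:30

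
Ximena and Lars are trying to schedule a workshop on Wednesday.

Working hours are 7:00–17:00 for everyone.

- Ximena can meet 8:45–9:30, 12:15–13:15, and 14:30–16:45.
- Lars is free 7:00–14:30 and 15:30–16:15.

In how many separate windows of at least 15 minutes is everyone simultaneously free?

Ximena ∩ Lars: 08:45–09:30, 12:15–13:15, 15:30–16:15.
Windows ≥ 15 min: 08:45–09:30, 12:15–13:15, 15:30–16:15.
That's 3 windows.

3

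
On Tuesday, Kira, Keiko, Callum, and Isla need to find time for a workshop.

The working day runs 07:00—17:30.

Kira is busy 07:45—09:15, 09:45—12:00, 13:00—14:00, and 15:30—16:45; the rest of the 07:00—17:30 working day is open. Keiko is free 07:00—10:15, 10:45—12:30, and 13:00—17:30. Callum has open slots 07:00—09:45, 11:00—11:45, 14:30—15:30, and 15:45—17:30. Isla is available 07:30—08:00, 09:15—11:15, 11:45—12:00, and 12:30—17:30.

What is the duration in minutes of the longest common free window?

Kira free within 07:00–17:30: 07:00–07:45, 09:15–09:45, 12:00–13:00, 14:00–15:30, 16:45–17:30.
Kira ∩ Keiko: 07:00–07:45, 09:15–09:45, 12:00–12:30, 14:00–15:30, 16:45–17:30.
Kira ∩ Keiko ∩ Callum: 07:00–07:45, 09:15–09:45, 14:30–15:30, 16:45–17:30.
Kira ∩ Keiko ∩ Callum ∩ Isla: 07:30–07:45, 09:15–09:45, 14:30–15:30, 16:45–17:30.
Common window lengths: 15, 30, 60, 45 min; longest is 60.

60 minutes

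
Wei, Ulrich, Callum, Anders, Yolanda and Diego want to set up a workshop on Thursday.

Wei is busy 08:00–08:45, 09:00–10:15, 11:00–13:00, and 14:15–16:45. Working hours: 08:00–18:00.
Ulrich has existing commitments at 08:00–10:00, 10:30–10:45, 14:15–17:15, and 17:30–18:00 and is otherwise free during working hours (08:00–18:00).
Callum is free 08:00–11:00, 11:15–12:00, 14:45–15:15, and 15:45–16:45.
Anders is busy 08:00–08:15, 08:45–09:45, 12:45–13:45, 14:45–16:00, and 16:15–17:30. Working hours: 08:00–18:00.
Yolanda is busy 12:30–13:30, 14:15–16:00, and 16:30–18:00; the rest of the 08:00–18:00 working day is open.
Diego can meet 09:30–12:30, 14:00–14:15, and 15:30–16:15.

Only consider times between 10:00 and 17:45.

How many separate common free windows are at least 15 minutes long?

2

Wei free within 08:00–18:00: 08:45–09:00, 10:15–11:00, 13:00–14:15, 16:45–18:00.
Ulrich free within 08:00–18:00: 10:00–10:30, 10:45–14:15, 17:15–17:30.
Anders free within 08:00–18:00: 08:15–08:45, 09:45–12:45, 13:45–14:45, 16:00–16:15, 17:30–18:00.
Yolanda free within 08:00–18:00: 08:00–12:30, 13:30–14:15, 16:00–16:30.
Wei ∩ Ulrich: 10:15–10:30, 10:45–11:00, 13:00–14:15, 17:15–17:30.
Wei ∩ Ulrich ∩ Callum: 10:15–10:30, 10:45–11:00.
Wei ∩ Ulrich ∩ Callum ∩ Anders: 10:15–10:30, 10:45–11:00.
Wei ∩ Ulrich ∩ Callum ∩ Anders ∩ Yolanda: 10:15–10:30, 10:45–11:00.
Wei ∩ Ulrich ∩ Callum ∩ Anders ∩ Yolanda ∩ Diego: 10:15–10:30, 10:45–11:00.
Restricted to 10:00–17:45: 10:15–10:30, 10:45–11:00.
Windows ≥ 15 min: 10:15–10:30, 10:45–11:00.
That's 2 windows.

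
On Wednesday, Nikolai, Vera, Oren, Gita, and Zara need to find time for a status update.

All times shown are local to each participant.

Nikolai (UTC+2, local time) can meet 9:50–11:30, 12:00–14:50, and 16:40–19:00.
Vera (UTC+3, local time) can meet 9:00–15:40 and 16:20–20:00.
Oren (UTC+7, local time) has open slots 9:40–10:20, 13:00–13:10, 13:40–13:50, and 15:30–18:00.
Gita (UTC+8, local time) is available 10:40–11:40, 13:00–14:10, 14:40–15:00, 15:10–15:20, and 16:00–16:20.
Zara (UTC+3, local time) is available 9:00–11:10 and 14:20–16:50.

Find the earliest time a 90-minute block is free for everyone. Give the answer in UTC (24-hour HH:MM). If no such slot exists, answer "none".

Nikolai → UTC: 07:50–09:30, 10:00–12:50, 14:40–17:00.
Vera → UTC: 06:00–12:40, 13:20–17:00.
Oren → UTC: 02:40–03:20, 06:00–06:10, 06:40–06:50, 08:30–11:00.
Gita → UTC: 02:40–03:40, 05:00–06:10, 06:40–07:00, 07:10–07:20, 08:00–08:20.
Zara → UTC: 06:00–08:10, 11:20–13:50.
Nikolai ∩ Vera: 07:50–09:30, 10:00–12:40, 14:40–17:00.
Nikolai ∩ Vera ∩ Oren: 08:30–09:30, 10:00–11:00.
Nikolai ∩ Vera ∩ Oren ∩ Gita: (none).
Nikolai ∩ Vera ∩ Oren ∩ Gita ∩ Zara: (none).
Windows ≥ 90 min: (none).

none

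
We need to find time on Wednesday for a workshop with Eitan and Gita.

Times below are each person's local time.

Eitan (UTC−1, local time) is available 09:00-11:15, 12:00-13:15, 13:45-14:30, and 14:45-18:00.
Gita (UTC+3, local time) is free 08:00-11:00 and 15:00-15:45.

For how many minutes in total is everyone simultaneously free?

15 minutes

Eitan → UTC: 10:00–12:15, 13:00–14:15, 14:45–15:30, 15:45–19:00.
Gita → UTC: 05:00–08:00, 12:00–12:45.
Eitan ∩ Gita: 12:00–12:15.
Total common minutes: 15.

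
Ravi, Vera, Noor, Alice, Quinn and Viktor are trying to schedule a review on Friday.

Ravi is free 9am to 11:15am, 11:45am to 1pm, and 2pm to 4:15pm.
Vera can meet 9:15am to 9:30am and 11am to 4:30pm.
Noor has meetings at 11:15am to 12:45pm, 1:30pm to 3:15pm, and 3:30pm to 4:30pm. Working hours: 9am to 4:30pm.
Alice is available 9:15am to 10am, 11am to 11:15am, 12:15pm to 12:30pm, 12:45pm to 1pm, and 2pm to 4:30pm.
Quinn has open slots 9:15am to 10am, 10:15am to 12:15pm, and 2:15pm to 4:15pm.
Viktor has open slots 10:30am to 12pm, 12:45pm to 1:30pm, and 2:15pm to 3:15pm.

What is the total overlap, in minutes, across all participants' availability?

15 minutes

Noor free within 09:00–16:30: 09:00–11:15, 12:45–13:30, 15:15–15:30.
Ravi ∩ Vera: 09:15–09:30, 11:00–11:15, 11:45–13:00, 14:00–16:15.
Ravi ∩ Vera ∩ Noor: 09:15–09:30, 11:00–11:15, 12:45–13:00, 15:15–15:30.
Ravi ∩ Vera ∩ Noor ∩ Alice: 09:15–09:30, 11:00–11:15, 12:45–13:00, 15:15–15:30.
Ravi ∩ Vera ∩ Noor ∩ Alice ∩ Quinn: 09:15–09:30, 11:00–11:15, 15:15–15:30.
Ravi ∩ Vera ∩ Noor ∩ Alice ∩ Quinn ∩ Viktor: 11:00–11:15.
Total common minutes: 15.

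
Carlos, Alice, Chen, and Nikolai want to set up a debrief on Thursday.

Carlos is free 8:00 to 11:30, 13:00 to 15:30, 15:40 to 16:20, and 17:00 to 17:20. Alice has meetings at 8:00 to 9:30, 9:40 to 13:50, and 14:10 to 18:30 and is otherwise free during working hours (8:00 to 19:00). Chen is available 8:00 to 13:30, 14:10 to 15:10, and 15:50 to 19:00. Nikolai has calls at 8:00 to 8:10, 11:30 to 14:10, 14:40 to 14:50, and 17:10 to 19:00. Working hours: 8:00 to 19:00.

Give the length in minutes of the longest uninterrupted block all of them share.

Alice free within 08:00–19:00: 09:30–09:40, 13:50–14:10, 18:30–19:00.
Nikolai free within 08:00–19:00: 08:10–11:30, 14:10–14:40, 14:50–17:10.
Carlos ∩ Alice: 09:30–09:40, 13:50–14:10.
Carlos ∩ Alice ∩ Chen: 09:30–09:40.
Carlos ∩ Alice ∩ Chen ∩ Nikolai: 09:30–09:40.
Single common window of 10 minutes.

10 minutes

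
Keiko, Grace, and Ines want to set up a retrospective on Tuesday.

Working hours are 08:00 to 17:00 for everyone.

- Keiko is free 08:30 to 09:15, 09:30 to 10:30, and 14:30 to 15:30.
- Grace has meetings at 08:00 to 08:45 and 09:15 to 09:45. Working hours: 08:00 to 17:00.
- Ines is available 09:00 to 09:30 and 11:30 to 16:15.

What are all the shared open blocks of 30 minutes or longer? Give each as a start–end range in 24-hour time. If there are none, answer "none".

14:30–15:30

Grace free within 08:00–17:00: 08:45–09:15, 09:45–17:00.
Keiko ∩ Grace: 08:45–09:15, 09:45–10:30, 14:30–15:30.
Keiko ∩ Grace ∩ Ines: 09:00–09:15, 14:30–15:30.
Windows ≥ 30 min: 14:30–15:30.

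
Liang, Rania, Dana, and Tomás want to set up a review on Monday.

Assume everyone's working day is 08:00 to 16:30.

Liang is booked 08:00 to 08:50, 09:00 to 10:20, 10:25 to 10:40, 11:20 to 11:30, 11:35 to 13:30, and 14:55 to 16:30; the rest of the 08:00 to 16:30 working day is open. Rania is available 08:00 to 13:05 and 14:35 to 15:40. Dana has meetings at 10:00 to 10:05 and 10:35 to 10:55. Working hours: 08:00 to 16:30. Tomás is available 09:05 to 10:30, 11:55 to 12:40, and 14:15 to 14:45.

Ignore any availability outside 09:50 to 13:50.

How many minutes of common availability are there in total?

5 minutes

Liang free within 08:00–16:30: 08:50–09:00, 10:20–10:25, 10:40–11:20, 11:30–11:35, 13:30–14:55.
Dana free within 08:00–16:30: 08:00–10:00, 10:05–10:35, 10:55–16:30.
Liang ∩ Rania: 08:50–09:00, 10:20–10:25, 10:40–11:20, 11:30–11:35, 14:35–14:55.
Liang ∩ Rania ∩ Dana: 08:50–09:00, 10:20–10:25, 10:55–11:20, 11:30–11:35, 14:35–14:55.
Liang ∩ Rania ∩ Dana ∩ Tomás: 10:20–10:25, 14:35–14:45.
Restricted to 09:50–13:50: 10:20–10:25.
Total common minutes: 5.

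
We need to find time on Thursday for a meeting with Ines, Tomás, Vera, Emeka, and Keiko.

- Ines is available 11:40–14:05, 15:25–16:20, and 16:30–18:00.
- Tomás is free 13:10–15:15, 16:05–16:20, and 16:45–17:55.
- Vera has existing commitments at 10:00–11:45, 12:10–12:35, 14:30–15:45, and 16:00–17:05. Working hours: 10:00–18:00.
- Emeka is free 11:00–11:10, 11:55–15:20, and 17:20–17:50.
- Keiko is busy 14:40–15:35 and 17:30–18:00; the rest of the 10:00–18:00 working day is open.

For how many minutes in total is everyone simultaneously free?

Vera free within 10:00–18:00: 11:45–12:10, 12:35–14:30, 15:45–16:00, 17:05–18:00.
Keiko free within 10:00–18:00: 10:00–14:40, 15:35–17:30.
Ines ∩ Tomás: 13:10–14:05, 16:05–16:20, 16:45–17:55.
Ines ∩ Tomás ∩ Vera: 13:10–14:05, 17:05–17:55.
Ines ∩ Tomás ∩ Vera ∩ Emeka: 13:10–14:05, 17:20–17:50.
Ines ∩ Tomás ∩ Vera ∩ Emeka ∩ Keiko: 13:10–14:05, 17:20–17:30.
Total common minutes: 55 + 10 = 65.

65 minutes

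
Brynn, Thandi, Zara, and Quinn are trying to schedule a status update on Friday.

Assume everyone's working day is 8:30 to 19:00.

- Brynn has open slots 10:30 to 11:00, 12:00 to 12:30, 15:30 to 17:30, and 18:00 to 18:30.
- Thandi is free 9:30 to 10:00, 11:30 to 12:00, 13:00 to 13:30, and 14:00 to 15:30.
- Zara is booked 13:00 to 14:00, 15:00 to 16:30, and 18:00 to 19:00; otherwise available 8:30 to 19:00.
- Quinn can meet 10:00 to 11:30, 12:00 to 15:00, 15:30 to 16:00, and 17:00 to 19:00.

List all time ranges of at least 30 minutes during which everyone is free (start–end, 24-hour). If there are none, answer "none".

Zara free within 08:30–19:00: 08:30–13:00, 14:00–15:00, 16:30–18:00.
Brynn ∩ Thandi: (none).
Brynn ∩ Thandi ∩ Zara: (none).
Brynn ∩ Thandi ∩ Zara ∩ Quinn: (none).
Windows ≥ 30 min: (none).

none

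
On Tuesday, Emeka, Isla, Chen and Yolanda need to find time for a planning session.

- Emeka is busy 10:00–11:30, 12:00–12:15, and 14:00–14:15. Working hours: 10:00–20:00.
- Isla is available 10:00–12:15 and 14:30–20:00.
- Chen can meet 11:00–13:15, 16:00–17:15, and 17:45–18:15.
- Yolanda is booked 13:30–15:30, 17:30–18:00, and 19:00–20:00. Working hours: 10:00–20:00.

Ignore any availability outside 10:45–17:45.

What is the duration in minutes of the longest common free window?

75 minutes

Emeka free within 10:00–20:00: 11:30–12:00, 12:15–14:00, 14:15–20:00.
Yolanda free within 10:00–20:00: 10:00–13:30, 15:30–17:30, 18:00–19:00.
Emeka ∩ Isla: 11:30–12:00, 14:30–20:00.
Emeka ∩ Isla ∩ Chen: 11:30–12:00, 16:00–17:15, 17:45–18:15.
Emeka ∩ Isla ∩ Chen ∩ Yolanda: 11:30–12:00, 16:00–17:15, 18:00–18:15.
Restricted to 10:45–17:45: 11:30–12:00, 16:00–17:15.
Common window lengths: 30, 75 min; longest is 75.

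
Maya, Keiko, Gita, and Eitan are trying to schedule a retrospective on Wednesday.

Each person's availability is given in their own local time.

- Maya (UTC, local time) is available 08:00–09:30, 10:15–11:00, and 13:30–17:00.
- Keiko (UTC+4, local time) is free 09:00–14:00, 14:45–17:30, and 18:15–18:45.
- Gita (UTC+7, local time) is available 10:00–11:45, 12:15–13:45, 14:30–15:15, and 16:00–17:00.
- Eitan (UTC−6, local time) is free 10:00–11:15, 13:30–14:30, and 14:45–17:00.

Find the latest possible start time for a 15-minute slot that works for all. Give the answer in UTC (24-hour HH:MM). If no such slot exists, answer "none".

none

Maya → UTC: 08:00–09:30, 10:15–11:00, 13:30–17:00.
Keiko → UTC: 05:00–10:00, 10:45–13:30, 14:15–14:45.
Gita → UTC: 03:00–04:45, 05:15–06:45, 07:30–08:15, 09:00–10:00.
Eitan → UTC: 16:00–17:15, 19:30–20:30, 20:45–23:00.
Maya ∩ Keiko: 08:00–09:30, 10:45–11:00, 14:15–14:45.
Maya ∩ Keiko ∩ Gita: 08:00–08:15, 09:00–09:30.
Maya ∩ Keiko ∩ Gita ∩ Eitan: (none).
Windows ≥ 15 min: (none).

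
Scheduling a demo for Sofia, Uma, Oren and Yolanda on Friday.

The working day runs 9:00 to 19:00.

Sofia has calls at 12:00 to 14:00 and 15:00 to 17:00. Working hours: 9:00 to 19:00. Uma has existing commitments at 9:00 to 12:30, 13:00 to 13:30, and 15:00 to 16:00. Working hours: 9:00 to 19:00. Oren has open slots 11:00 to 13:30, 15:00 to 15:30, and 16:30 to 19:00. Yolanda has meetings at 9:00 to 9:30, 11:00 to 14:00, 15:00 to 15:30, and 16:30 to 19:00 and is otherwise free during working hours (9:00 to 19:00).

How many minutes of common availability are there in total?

Sofia free within 09:00–19:00: 09:00–12:00, 14:00–15:00, 17:00–19:00.
Uma free within 09:00–19:00: 12:30–13:00, 13:30–15:00, 16:00–19:00.
Yolanda free within 09:00–19:00: 09:30–11:00, 14:00–15:00, 15:30–16:30.
Sofia ∩ Uma: 14:00–15:00, 17:00–19:00.
Sofia ∩ Uma ∩ Oren: 17:00–19:00.
Sofia ∩ Uma ∩ Oren ∩ Yolanda: (none).
Total common minutes: 0.

0 minutes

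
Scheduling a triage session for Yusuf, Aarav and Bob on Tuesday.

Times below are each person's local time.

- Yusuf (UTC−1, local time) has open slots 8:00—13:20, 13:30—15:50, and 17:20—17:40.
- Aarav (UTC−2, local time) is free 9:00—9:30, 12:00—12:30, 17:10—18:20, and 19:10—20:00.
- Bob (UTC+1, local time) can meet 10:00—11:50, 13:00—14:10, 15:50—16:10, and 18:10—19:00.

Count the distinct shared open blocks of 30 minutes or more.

Yusuf → UTC: 09:00–14:20, 14:30–16:50, 18:20–18:40.
Aarav → UTC: 11:00–11:30, 14:00–14:30, 19:10–20:20, 21:10–22:00.
Bob → UTC: 09:00–10:50, 12:00–13:10, 14:50–15:10, 17:10–18:00.
Yusuf ∩ Aarav: 11:00–11:30, 14:00–14:20.
Yusuf ∩ Aarav ∩ Bob: (none).
Windows ≥ 30 min: (none).
That's 0 windows.

0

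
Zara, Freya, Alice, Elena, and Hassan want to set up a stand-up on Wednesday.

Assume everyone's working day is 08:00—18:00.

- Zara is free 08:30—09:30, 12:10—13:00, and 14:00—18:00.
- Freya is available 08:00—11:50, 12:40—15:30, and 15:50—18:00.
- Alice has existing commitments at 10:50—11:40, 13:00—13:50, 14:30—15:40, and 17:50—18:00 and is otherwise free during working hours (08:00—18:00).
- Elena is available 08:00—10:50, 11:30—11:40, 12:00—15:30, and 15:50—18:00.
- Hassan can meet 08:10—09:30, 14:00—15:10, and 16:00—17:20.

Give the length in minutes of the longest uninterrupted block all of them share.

Alice free within 08:00–18:00: 08:00–10:50, 11:40–13:00, 13:50–14:30, 15:40–17:50.
Zara ∩ Freya: 08:30–09:30, 12:40–13:00, 14:00–15:30, 15:50–18:00.
Zara ∩ Freya ∩ Alice: 08:30–09:30, 12:40–13:00, 14:00–14:30, 15:50–17:50.
Zara ∩ Freya ∩ Alice ∩ Elena: 08:30–09:30, 12:40–13:00, 14:00–14:30, 15:50–17:50.
Zara ∩ Freya ∩ Alice ∩ Elena ∩ Hassan: 08:30–09:30, 14:00–14:30, 16:00–17:20.
Common window lengths: 60, 30, 80 min; longest is 80.

80 minutes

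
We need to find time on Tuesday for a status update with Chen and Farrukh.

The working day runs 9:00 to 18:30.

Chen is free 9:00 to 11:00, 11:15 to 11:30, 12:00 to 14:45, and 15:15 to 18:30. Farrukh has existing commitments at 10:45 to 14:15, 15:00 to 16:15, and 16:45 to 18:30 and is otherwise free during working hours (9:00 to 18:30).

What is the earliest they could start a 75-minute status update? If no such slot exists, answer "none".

09:00

Farrukh free within 09:00–18:30: 09:00–10:45, 14:15–15:00, 16:15–16:45.
Chen ∩ Farrukh: 09:00–10:45, 14:15–14:45, 16:15–16:45.
Windows ≥ 75 min: 09:00–10:45.
Earliest such window starts at 09:00.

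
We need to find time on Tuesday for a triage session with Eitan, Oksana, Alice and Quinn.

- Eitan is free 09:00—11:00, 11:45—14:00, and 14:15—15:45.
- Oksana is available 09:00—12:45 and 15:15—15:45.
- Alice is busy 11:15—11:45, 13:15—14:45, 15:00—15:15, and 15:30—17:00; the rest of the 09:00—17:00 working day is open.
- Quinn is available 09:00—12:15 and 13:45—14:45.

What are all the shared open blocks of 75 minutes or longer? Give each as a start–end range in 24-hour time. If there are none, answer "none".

09:00–11:00

Alice free within 09:00–17:00: 09:00–11:15, 11:45–13:15, 14:45–15:00, 15:15–15:30.
Eitan ∩ Oksana: 09:00–11:00, 11:45–12:45, 15:15–15:45.
Eitan ∩ Oksana ∩ Alice: 09:00–11:00, 11:45–12:45, 15:15–15:30.
Eitan ∩ Oksana ∩ Alice ∩ Quinn: 09:00–11:00, 11:45–12:15.
Windows ≥ 75 min: 09:00–11:00.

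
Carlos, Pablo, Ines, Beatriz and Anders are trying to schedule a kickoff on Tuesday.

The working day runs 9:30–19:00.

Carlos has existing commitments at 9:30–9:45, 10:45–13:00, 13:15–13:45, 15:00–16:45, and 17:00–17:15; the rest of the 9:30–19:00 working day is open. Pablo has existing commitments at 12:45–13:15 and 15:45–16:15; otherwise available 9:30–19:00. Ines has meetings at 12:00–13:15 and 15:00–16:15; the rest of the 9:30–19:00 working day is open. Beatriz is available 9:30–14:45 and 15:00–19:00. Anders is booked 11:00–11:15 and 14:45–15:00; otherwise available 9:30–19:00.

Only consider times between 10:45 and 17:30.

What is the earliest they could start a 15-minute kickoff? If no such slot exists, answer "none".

13:45

Carlos free within 09:30–19:00: 09:45–10:45, 13:00–13:15, 13:45–15:00, 16:45–17:00, 17:15–19:00.
Pablo free within 09:30–19:00: 09:30–12:45, 13:15–15:45, 16:15–19:00.
Ines free within 09:30–19:00: 09:30–12:00, 13:15–15:00, 16:15–19:00.
Anders free within 09:30–19:00: 09:30–11:00, 11:15–14:45, 15:00–19:00.
Carlos ∩ Pablo: 09:45–10:45, 13:45–15:00, 16:45–17:00, 17:15–19:00.
Carlos ∩ Pablo ∩ Ines: 09:45–10:45, 13:45–15:00, 16:45–17:00, 17:15–19:00.
Carlos ∩ Pablo ∩ Ines ∩ Beatriz: 09:45–10:45, 13:45–14:45, 16:45–17:00, 17:15–19:00.
Carlos ∩ Pablo ∩ Ines ∩ Beatriz ∩ Anders: 09:45–10:45, 13:45–14:45, 16:45–17:00, 17:15–19:00.
Restricted to 10:45–17:30: 13:45–14:45, 16:45–17:00, 17:15–17:30.
Windows ≥ 15 min: 13:45–14:45, 16:45–17:00, 17:15–17:30.
Earliest such window starts at 13:45.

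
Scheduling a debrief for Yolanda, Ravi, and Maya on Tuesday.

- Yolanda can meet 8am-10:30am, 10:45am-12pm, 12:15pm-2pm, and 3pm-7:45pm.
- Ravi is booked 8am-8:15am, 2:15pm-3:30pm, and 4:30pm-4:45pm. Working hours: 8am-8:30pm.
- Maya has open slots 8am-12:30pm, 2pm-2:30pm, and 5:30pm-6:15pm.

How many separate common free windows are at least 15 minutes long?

4

Ravi free within 08:00–20:30: 08:15–14:15, 15:30–16:30, 16:45–20:30.
Yolanda ∩ Ravi: 08:15–10:30, 10:45–12:00, 12:15–14:00, 15:30–16:30, 16:45–19:45.
Yolanda ∩ Ravi ∩ Maya: 08:15–10:30, 10:45–12:00, 12:15–12:30, 17:30–18:15.
Windows ≥ 15 min: 08:15–10:30, 10:45–12:00, 12:15–12:30, 17:30–18:15.
That's 4 windows.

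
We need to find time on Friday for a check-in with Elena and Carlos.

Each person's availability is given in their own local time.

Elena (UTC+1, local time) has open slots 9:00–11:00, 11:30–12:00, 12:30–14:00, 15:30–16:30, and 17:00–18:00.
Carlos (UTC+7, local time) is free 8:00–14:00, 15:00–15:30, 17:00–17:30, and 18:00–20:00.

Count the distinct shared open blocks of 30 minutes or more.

Elena → UTC: 08:00–10:00, 10:30–11:00, 11:30–13:00, 14:30–15:30, 16:00–17:00.
Carlos → UTC: 01:00–07:00, 08:00–08:30, 10:00–10:30, 11:00–13:00.
Elena ∩ Carlos: 08:00–08:30, 11:30–13:00.
Windows ≥ 30 min: 08:00–08:30, 11:30–13:00.
That's 2 windows.

2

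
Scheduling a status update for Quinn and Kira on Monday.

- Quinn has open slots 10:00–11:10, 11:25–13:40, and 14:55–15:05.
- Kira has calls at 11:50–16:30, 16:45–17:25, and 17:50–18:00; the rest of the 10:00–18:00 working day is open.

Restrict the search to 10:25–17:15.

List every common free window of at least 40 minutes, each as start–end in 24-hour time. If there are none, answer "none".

10:25–11:10

Kira free within 10:00–18:00: 10:00–11:50, 16:30–16:45, 17:25–17:50.
Quinn ∩ Kira: 10:00–11:10, 11:25–11:50.
Restricted to 10:25–17:15: 10:25–11:10, 11:25–11:50.
Windows ≥ 40 min: 10:25–11:10.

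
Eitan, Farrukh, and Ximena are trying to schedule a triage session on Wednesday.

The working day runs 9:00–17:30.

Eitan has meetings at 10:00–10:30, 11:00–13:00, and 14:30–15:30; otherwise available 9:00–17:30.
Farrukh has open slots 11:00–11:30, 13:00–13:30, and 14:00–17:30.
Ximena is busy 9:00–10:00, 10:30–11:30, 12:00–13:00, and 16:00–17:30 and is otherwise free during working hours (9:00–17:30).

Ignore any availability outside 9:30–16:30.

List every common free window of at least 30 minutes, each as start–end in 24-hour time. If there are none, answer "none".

Eitan free within 09:00–17:30: 09:00–10:00, 10:30–11:00, 13:00–14:30, 15:30–17:30.
Ximena free within 09:00–17:30: 10:00–10:30, 11:30–12:00, 13:00–16:00.
Eitan ∩ Farrukh: 13:00–13:30, 14:00–14:30, 15:30–17:30.
Eitan ∩ Farrukh ∩ Ximena: 13:00–13:30, 14:00–14:30, 15:30–16:00.
Restricted to 09:30–16:30: 13:00–13:30, 14:00–14:30, 15:30–16:00.
Windows ≥ 30 min: 13:00–13:30, 14:00–14:30, 15:30–16:00.

13:00–13:30, 14:00–14:30, 15:30–16:00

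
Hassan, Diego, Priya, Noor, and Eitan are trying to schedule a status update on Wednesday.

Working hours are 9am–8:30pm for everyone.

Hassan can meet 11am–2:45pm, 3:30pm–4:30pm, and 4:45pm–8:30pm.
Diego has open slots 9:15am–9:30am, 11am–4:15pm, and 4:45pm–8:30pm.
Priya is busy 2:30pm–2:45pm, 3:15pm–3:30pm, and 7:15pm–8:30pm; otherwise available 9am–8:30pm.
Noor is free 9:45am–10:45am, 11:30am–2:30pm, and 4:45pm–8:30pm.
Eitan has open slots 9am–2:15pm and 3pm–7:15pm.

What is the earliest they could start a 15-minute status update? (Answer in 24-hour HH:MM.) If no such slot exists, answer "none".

Priya free within 09:00–20:30: 09:00–14:30, 14:45–15:15, 15:30–19:15.
Hassan ∩ Diego: 11:00–14:45, 15:30–16:15, 16:45–20:30.
Hassan ∩ Diego ∩ Priya: 11:00–14:30, 15:30–16:15, 16:45–19:15.
Hassan ∩ Diego ∩ Priya ∩ Noor: 11:30–14:30, 16:45–19:15.
Hassan ∩ Diego ∩ Priya ∩ Noor ∩ Eitan: 11:30–14:15, 16:45–19:15.
Windows ≥ 15 min: 11:30–14:15, 16:45–19:15.
Earliest such window starts at 11:30.

11:30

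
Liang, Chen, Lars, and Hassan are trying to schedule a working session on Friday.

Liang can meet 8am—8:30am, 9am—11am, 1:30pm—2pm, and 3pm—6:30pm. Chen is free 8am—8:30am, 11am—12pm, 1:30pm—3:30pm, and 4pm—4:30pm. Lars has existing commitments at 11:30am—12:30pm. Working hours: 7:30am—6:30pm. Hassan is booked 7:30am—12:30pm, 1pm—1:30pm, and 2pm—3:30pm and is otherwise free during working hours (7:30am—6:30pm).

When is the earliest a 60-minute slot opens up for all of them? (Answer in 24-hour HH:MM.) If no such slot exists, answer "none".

none

Lars free within 07:30–18:30: 07:30–11:30, 12:30–18:30.
Hassan free within 07:30–18:30: 12:30–13:00, 13:30–14:00, 15:30–18:30.
Liang ∩ Chen: 08:00–08:30, 13:30–14:00, 15:00–15:30, 16:00–16:30.
Liang ∩ Chen ∩ Lars: 08:00–08:30, 13:30–14:00, 15:00–15:30, 16:00–16:30.
Liang ∩ Chen ∩ Lars ∩ Hassan: 13:30–14:00, 16:00–16:30.
Windows ≥ 60 min: (none).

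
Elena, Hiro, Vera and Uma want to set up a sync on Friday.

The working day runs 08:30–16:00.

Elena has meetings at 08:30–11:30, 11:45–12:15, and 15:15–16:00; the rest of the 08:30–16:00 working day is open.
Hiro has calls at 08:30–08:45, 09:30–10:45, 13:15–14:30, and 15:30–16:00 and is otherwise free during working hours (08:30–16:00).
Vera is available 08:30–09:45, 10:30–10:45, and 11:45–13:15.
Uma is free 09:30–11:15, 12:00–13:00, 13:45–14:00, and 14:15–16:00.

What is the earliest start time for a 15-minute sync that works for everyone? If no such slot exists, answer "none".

12:15

Elena free within 08:30–16:00: 11:30–11:45, 12:15–15:15.
Hiro free within 08:30–16:00: 08:45–09:30, 10:45–13:15, 14:30–15:30.
Elena ∩ Hiro: 11:30–11:45, 12:15–13:15, 14:30–15:15.
Elena ∩ Hiro ∩ Vera: 12:15–13:15.
Elena ∩ Hiro ∩ Vera ∩ Uma: 12:15–13:00.
Windows ≥ 15 min: 12:15–13:00.
Earliest such window starts at 12:15.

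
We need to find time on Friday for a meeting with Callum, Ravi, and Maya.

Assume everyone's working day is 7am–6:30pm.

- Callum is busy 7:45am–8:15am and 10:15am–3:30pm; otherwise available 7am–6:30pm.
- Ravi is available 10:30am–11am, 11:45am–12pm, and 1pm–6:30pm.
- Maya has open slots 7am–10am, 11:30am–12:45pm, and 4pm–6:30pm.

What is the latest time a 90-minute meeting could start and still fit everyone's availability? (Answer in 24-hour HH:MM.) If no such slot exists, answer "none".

Callum free within 07:00–18:30: 07:00–07:45, 08:15–10:15, 15:30–18:30.
Callum ∩ Ravi: 15:30–18:30.
Callum ∩ Ravi ∩ Maya: 16:00–18:30.
Windows ≥ 90 min: 16:00–18:30.
Latest start in the last window 16:00–18:30 is 18:30 − 90 min = 17:00.

17:00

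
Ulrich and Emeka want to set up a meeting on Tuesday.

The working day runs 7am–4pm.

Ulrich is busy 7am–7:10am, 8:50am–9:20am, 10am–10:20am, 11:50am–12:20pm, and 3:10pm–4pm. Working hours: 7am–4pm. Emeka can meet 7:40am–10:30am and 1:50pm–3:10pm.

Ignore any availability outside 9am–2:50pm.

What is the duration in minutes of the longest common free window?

Ulrich free within 07:00–16:00: 07:10–08:50, 09:20–10:00, 10:20–11:50, 12:20–15:10.
Ulrich ∩ Emeka: 07:40–08:50, 09:20–10:00, 10:20–10:30, 13:50–15:10.
Restricted to 09:00–14:50: 09:20–10:00, 10:20–10:30, 13:50–14:50.
Common window lengths: 40, 10, 60 min; longest is 60.

60 minutes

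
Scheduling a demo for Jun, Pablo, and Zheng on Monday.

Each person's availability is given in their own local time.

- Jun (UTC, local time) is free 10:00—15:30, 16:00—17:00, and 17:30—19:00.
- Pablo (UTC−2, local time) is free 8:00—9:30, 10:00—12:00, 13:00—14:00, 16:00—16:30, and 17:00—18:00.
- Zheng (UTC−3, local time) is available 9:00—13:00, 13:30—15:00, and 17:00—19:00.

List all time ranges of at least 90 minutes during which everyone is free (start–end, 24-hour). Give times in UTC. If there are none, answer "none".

Jun → UTC: 10:00–15:30, 16:00–17:00, 17:30–19:00.
Pablo → UTC: 10:00–11:30, 12:00–14:00, 15:00–16:00, 18:00–18:30, 19:00–20:00.
Zheng → UTC: 12:00–16:00, 16:30–18:00, 20:00–22:00.
Jun ∩ Pablo: 10:00–11:30, 12:00–14:00, 15:00–15:30, 18:00–18:30.
Jun ∩ Pablo ∩ Zheng: 12:00–14:00, 15:00–15:30.
Windows ≥ 90 min: 12:00–14:00.

12:00–14:00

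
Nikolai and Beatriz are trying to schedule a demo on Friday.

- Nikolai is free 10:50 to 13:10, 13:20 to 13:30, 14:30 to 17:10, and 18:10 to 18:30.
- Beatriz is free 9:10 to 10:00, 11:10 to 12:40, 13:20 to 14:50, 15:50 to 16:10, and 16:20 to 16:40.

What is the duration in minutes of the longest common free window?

Nikolai ∩ Beatriz: 11:10–12:40, 13:20–13:30, 14:30–14:50, 15:50–16:10, 16:20–16:40.
Common window lengths: 90, 10, 20, 20, 20 min; longest is 90.

90 minutes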